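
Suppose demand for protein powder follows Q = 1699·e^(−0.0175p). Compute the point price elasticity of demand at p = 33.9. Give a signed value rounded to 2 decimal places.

dQ/dp = −0.0175·Q = -16.4281. At p = 33.9, Q = 938.746.
Ed = (dQ/dp)·(p/Q) = (-16.4281) × (33.9/938.746) = -0.5932…

-0.59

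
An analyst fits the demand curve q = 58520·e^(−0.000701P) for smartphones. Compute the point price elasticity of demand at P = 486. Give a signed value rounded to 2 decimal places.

dq/dP = −0.000701·q = -29.1786. At P = 486, q = 41624.2.
Ed = (dq/dP)·(P/q) = (-29.1786) × (486/41624.2) = -0.3406…

-0.34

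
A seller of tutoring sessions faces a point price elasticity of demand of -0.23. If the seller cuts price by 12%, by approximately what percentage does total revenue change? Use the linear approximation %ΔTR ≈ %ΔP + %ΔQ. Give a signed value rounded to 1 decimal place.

%ΔQ ≈ Ed × %ΔP = (-0.23) × (-12%) = +2.7600%
%ΔTR ≈ %ΔP + %ΔQ = (-12%) + (+2.7600%) = -9.2400%

-9.2%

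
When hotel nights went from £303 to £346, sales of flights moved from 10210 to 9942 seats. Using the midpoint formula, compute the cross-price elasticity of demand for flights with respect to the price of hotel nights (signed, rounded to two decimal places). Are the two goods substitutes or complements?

-0.20; complements

%ΔQ_{flights} = (9942 − 10210)/avg = -268/10076 = -0.026597…
%ΔP_{hotel nights} = (346 − 303)/avg = 43/324.5 = 0.132511…
E_cross = (-268/10076) / (43/324.5) = -0.2007…
E_cross < 0 ⇒ the goods are complements.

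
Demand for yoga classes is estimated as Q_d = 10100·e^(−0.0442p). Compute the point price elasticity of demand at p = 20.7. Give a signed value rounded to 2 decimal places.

dQ_d/dp = −0.0442·Q_d = -178.809. At p = 20.7, Q_d = 4045.46.
Ed = (dQ_d/dp)·(p/Q_d) = (-178.809) × (20.7/4045.46) = -0.9149…

-0.91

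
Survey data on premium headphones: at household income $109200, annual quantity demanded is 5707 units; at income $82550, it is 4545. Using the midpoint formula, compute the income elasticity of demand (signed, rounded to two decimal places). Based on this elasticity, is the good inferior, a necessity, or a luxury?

0.82; necessity

%ΔQ = (4545 − 5707)/[( 5707 + 4545)/2] = -1162/5126 = -0.226687…
%ΔIncome = (82550 − 109200)/[( 109200 + 82550)/2] = -26650/95875 = -0.277966…
E_income = (-1162/5126) / (-26650/95875) = 0.8155…
0 < E_income < 1 ⇒ normal good, necessity.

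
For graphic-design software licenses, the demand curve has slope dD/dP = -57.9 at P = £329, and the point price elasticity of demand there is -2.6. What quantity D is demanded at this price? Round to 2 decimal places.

7326.58

Ed = (dD/dP)·(P/D) ⇒ D = (dD/dP)·P/Ed = (-57.9)·329/(-2.6) = 7326.5769…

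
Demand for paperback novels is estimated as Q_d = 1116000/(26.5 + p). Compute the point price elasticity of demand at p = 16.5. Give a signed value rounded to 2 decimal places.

dQ_d/dp = −1116000/(26.5 + p)² = -603.569. At p = 16.5, Q_d = 25953.5.
Ed = (dQ_d/dp)·(p/Q_d) = (-603.569) × (16.5/25953.5) = -0.3837…

-0.38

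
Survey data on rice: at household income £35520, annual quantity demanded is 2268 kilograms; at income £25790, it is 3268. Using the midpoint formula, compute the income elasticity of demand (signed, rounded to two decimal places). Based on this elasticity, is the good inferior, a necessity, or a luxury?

-1.14; inferior

%ΔQ = (3268 − 2268)/[( 2268 + 3268)/2] = 1000/2768 = 0.361271…
%ΔIncome = (25790 − 35520)/[( 35520 + 25790)/2] = -9730/30655 = -0.317403…
E_income = (1000/2768) / (-9730/30655) = -1.1382…
E_income < 0 ⇒ inferior good.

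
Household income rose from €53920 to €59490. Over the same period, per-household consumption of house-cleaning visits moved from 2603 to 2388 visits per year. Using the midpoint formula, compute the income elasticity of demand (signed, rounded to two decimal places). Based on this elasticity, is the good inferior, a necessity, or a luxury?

-0.88; inferior

%ΔQ = (2388 − 2603)/[( 2603 + 2388)/2] = -215/2495.5 = -0.086155…
%ΔIncome = (59490 − 53920)/[( 53920 + 59490)/2] = 5570/56705 = 0.098227…
E_income = (-215/2495.5) / (5570/56705) = -0.8770…
E_income < 0 ⇒ inferior good.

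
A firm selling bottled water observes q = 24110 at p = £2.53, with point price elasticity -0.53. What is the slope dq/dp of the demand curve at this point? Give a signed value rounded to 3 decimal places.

Ed = (dq/dp)·(p/q) ⇒ dq/dp = Ed·q/p = (-0.53)·24110/2.53 = -5050.71146…

-5050.711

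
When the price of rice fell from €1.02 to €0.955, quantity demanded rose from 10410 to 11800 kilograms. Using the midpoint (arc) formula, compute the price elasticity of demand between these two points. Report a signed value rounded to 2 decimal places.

%ΔQ = (11800 − 10410) / [(10410 + 11800)/2] = 1390/11105 = 0.125168…
%ΔP = (0.955 − 1.02) / [(1.02 + 0.955)/2] = -0.065/0.9875 = -0.065822…
Arc Ed = %ΔQ / %ΔP = (1390/11105) / (-0.065/0.9875) = -1.9016…

-1.90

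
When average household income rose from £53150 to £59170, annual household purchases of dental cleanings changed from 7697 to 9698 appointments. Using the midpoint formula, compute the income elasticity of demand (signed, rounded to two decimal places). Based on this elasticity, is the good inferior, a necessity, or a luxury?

2.15; luxury

%ΔQ = (9698 − 7697)/[( 7697 + 9698)/2] = 2001/8697.5 = 0.230066…
%ΔIncome = (59170 − 53150)/[( 53150 + 59170)/2] = 6020/56160 = 0.107193…
E_income = (2001/8697.5) / (6020/56160) = 2.1462…
E_income > 1 ⇒ normal good, luxury.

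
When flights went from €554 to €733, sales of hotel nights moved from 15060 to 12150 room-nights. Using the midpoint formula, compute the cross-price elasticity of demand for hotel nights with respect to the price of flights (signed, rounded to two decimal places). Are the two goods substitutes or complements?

-0.77; complements

%ΔQ_{hotel nights} = (12150 − 15060)/avg = -2910/13605 = -0.213891…
%ΔP_{flights} = (733 − 554)/avg = 179/643.5 = 0.278166…
E_cross = (-2910/13605) / (179/643.5) = -0.7689…
E_cross < 0 ⇒ the goods are complements.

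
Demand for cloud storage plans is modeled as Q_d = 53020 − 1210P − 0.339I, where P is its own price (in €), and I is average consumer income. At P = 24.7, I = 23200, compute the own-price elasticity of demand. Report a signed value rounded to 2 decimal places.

At the given values, Q_d = 53020 − 1210(24.7) − 0.339(23200) = 15268.2.
∂Q_d/∂P = −1210.
E = (-1210) × (24.7/15268.2) = -1.9574…

-1.96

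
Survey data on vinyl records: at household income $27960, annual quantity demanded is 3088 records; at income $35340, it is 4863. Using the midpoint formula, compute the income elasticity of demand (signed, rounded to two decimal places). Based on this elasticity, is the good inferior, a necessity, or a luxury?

%ΔQ = (4863 − 3088)/[( 3088 + 4863)/2] = 1775/3975.5 = 0.446484…
%ΔIncome = (35340 − 27960)/[( 27960 + 35340)/2] = 7380/31650 = 0.233175…
E_income = (1775/3975.5) / (7380/31650) = 1.9148…
E_income > 1 ⇒ normal good, luxury.

1.91; luxury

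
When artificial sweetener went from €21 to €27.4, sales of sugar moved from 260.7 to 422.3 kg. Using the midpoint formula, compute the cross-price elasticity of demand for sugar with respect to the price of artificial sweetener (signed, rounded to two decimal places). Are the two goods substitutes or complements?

%ΔQ_{sugar} = (422.3 − 260.7)/avg = 161.6/341.5 = 0.473206…
%ΔP_{artificial sweetener} = (27.4 − 21)/avg = 6.4/24.2 = 0.264462…
E_cross = (161.6/341.5) / (6.4/24.2) = 1.7893…
E_cross > 0 ⇒ the goods are substitutes.

1.79; substitutes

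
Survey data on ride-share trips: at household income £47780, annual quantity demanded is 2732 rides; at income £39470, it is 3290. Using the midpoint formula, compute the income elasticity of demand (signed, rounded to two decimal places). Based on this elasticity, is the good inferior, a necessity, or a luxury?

%ΔQ = (3290 − 2732)/[( 2732 + 3290)/2] = 558/3011 = 0.185320…
%ΔIncome = (39470 − 47780)/[( 47780 + 39470)/2] = -8310/43625 = -0.190487…
E_income = (558/3011) / (-8310/43625) = -0.9728…
E_income < 0 ⇒ inferior good.

-0.97; inferior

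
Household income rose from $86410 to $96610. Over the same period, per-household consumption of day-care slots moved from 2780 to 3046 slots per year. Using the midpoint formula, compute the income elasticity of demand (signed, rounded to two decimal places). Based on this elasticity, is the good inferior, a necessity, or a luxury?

%ΔQ = (3046 − 2780)/[( 2780 + 3046)/2] = 266/2913 = 0.091314…
%ΔIncome = (96610 − 86410)/[( 86410 + 96610)/2] = 10200/91510 = 0.111463…
E_income = (266/2913) / (10200/91510) = 0.8192…
0 < E_income < 1 ⇒ normal good, necessity.

0.82; necessity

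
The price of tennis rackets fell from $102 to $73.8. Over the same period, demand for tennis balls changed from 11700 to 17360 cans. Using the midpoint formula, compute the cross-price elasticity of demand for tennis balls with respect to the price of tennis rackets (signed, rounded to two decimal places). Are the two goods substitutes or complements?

-1.21; complements

%ΔQ_{tennis balls} = (17360 − 11700)/avg = 5660/14530 = 0.389538…
%ΔP_{tennis rackets} = (73.8 − 102)/avg = -28.2/87.9 = -0.320819…
E_cross = (5660/14530) / (-28.2/87.9) = -1.2142…
E_cross < 0 ⇒ the goods are complements.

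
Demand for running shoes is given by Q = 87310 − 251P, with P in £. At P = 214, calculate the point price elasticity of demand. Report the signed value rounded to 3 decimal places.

dQ/dP = −251. At P = 214, Q = 87310 − 251(214) = 33596.
Ed = (dQ/dP)·(P/Q) = −251 × (214/33596) = -1.59882…

-1.599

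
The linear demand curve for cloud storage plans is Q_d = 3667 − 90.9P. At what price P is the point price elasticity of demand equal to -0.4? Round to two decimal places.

11.53

Ed = −90.9P/(3667 − 90.9P). Set this equal to -0.4:
90.9P = 0.4·(3667 − 90.9P) ⇒ 90.9P(1 + 0.4) = 0.4·3667
P = 0.4·3667 / (90.9·1.4) = 11.5260…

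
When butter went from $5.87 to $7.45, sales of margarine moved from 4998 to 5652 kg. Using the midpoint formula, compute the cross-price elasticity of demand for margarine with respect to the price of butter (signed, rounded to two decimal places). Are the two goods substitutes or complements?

%ΔQ_{margarine} = (5652 − 4998)/avg = 654/5325 = 0.122816…
%ΔP_{butter} = (7.45 − 5.87)/avg = 1.58/6.66 = 0.237237…
E_cross = (654/5325) / (1.58/6.66) = 0.5176…
E_cross > 0 ⇒ the goods are substitutes.

0.52; substitutes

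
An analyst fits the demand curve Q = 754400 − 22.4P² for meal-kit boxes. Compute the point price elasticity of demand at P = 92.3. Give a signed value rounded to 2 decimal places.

-0.68

dQ/dP = −2·22.4·P = -4135.04. At P = 92.3, Q = 563567.904.
Ed = (dQ/dP)·(P/Q) = (-4135.04) × (92.3/563567.904) = -0.6772…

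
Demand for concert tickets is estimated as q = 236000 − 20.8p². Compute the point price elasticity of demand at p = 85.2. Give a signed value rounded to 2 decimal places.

dq/dp = −2·20.8·p = -3544.32. At p = 85.2, q = 85011.968.
Ed = (dq/dp)·(p/q) = (-3544.32) × (85.2/85011.968) = -3.5521…

-3.55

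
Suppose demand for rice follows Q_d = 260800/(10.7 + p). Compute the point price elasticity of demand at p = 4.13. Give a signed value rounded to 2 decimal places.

dQ_d/dp = −260800/(10.7 + p)² = -1185.84. At p = 4.13, Q_d = 17586.
Ed = (dQ_d/dp)·(p/Q_d) = (-1185.84) × (4.13/17586) = -0.2784…

-0.28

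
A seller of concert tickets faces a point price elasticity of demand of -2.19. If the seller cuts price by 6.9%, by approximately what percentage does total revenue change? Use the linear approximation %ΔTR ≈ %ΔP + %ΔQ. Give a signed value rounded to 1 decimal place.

+8.2%

%ΔQ ≈ Ed × %ΔP = (-2.19) × (-6.9%) = +15.1110%
%ΔTR ≈ %ΔP + %ΔQ = (-6.9%) + (+15.1110%) = +8.2110%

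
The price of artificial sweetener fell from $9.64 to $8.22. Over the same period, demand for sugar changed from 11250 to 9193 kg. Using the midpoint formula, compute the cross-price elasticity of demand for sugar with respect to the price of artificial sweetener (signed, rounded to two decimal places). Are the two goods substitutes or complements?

%ΔQ_{sugar} = (9193 − 11250)/avg = -2057/10221.5 = -0.201242…
%ΔP_{artificial sweetener} = (8.22 − 9.64)/avg = -1.42/8.93 = -0.159014…
E_cross = (-2057/10221.5) / (-1.42/8.93) = 1.2655…
E_cross > 0 ⇒ the goods are substitutes.

1.27; substitutes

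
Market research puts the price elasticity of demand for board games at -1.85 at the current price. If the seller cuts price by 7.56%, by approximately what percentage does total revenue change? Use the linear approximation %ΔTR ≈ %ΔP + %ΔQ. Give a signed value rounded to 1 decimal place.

+6.4%

%ΔQ ≈ Ed × %ΔP = (-1.85) × (-7.56%) = +13.9860%
%ΔTR ≈ %ΔP + %ΔQ = (-7.56%) + (+13.9860%) = +6.4260%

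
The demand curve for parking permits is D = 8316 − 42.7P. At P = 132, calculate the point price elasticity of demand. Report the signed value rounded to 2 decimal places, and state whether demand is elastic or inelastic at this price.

dD/dP = −42.7. At P = 132, D = 8316 − 42.7(132) = 2679.6.
Ed = (dD/dP)·(P/D) = −42.7 × (132/2679.6) = -2.1034…
|Ed| = 2.10 > 1, so demand is elastic.

-2.10; elastic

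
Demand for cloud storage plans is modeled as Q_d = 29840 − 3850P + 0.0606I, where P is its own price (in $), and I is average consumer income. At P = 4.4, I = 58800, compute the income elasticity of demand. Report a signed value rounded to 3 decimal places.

0.216

At the given values, Q_d = 29840 − 3850(4.4) + 0.0606(58800) = 16463.28.
∂Q_d/∂I = 0.0606.
E = (0.0606) × (58800/16463.28) = 0.21643…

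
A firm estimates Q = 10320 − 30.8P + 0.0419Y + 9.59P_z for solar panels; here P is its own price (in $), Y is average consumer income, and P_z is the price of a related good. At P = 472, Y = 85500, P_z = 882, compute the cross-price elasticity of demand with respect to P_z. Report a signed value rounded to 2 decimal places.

1.08

At the given values, Q = 10320 − 30.8(472) + 0.0419(85500) + 9.59(882) = 7823.23.
∂Q/∂P_z = 9.59.
E = (9.59) × (882/7823.23) = 1.0811…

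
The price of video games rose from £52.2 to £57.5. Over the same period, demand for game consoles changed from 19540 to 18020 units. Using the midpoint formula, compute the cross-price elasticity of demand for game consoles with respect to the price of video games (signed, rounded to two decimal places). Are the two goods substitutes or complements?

-0.84; complements

%ΔQ_{game consoles} = (18020 − 19540)/avg = -1520/18780 = -0.080937…
%ΔP_{video games} = (57.5 − 52.2)/avg = 5.3/54.85 = 0.096627…
E_cross = (-1520/18780) / (5.3/54.85) = -0.8376…
E_cross < 0 ⇒ the goods are complements.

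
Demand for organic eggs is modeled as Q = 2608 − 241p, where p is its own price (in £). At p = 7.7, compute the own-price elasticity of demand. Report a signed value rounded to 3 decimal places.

At the given values, Q = 2608 − 241(7.7) = 752.3.
∂Q/∂p = −241.
E = (-241) × (7.7/752.3) = -2.46670…

-2.467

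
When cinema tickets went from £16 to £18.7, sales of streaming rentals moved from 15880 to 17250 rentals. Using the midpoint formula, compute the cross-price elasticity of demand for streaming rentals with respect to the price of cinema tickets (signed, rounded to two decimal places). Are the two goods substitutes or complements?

%ΔQ_{streaming rentals} = (17250 − 15880)/avg = 1370/16565 = 0.082704…
%ΔP_{cinema tickets} = (18.7 − 16)/avg = 2.7/17.35 = 0.155619…
E_cross = (1370/16565) / (2.7/17.35) = 0.5314…
E_cross > 0 ⇒ the goods are substitutes.

0.53; substitutes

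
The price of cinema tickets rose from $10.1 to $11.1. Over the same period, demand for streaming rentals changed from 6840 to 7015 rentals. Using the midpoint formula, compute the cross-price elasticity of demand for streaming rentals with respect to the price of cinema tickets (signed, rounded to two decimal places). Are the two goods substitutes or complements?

%ΔQ_{streaming rentals} = (7015 − 6840)/avg = 175/6927.5 = 0.025261…
%ΔP_{cinema tickets} = (11.1 − 10.1)/avg = 1/10.6 = 0.094339…
E_cross = (175/6927.5) / (1/10.6) = 0.2677…
E_cross > 0 ⇒ the goods are substitutes.

0.27; substitutes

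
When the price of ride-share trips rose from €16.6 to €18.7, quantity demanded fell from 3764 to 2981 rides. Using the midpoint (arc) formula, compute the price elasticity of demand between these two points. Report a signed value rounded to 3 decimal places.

%ΔQ = (2981 − 3764) / [(3764 + 2981)/2] = -783/3372.5 = -0.232171…
%ΔP = (18.7 − 16.6) / [(16.6 + 18.7)/2] = 2.1/17.65 = 0.118980…
Arc Ed = %ΔQ / %ΔP = (-783/3372.5) / (2.1/17.65) = -1.95135…

-1.951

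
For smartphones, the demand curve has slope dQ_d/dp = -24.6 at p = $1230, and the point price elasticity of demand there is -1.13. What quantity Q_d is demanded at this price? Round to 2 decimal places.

26776.99

Ed = (dQ_d/dp)·(p/Q_d) ⇒ Q_d = (dQ_d/dp)·p/Ed = (-24.6)·1230/(-1.13) = 26776.9911…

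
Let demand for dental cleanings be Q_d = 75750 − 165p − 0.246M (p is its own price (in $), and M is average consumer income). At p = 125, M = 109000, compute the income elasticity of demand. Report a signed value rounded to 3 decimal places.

-0.947

At the given values, Q_d = 75750 − 165(125) − 0.246(109000) = 28311.
∂Q_d/∂M = -0.246.
E = (-0.246) × (109000/28311) = -0.94712…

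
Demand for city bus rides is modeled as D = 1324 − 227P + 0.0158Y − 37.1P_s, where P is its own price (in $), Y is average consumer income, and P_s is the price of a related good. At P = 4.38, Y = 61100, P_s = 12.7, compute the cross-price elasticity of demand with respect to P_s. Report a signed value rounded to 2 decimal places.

-0.57

At the given values, D = 1324 − 227(4.38) + 0.0158(61100) − 37.1(12.7) = 823.95.
∂D/∂P_s = -37.1.
E = (-37.1) × (12.7/823.95) = -0.5718…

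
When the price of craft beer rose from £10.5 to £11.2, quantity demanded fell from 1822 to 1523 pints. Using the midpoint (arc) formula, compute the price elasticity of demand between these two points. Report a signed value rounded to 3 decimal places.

-2.771

%ΔQ = (1523 − 1822) / [(1822 + 1523)/2] = -299/1672.5 = -0.178774…
%ΔP = (11.2 − 10.5) / [(10.5 + 11.2)/2] = 0.7/10.85 = 0.064516…
Arc Ed = %ΔQ / %ΔP = (-299/1672.5) / (0.7/10.85) = -2.77100…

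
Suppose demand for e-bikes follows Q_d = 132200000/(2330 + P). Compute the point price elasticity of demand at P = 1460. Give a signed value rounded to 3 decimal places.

-0.385

dQ_d/dP = −132200000/(2330 + P)² = -9.2035. At P = 1460, Q_d = 34881.3.
Ed = (dQ_d/dP)·(P/Q_d) = (-9.2035) × (1460/34881.3) = -0.38522…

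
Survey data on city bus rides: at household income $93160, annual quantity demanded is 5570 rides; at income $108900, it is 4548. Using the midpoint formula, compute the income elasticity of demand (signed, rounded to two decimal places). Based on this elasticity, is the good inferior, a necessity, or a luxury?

%ΔQ = (4548 − 5570)/[( 5570 + 4548)/2] = -1022/5059 = -0.202016…
%ΔIncome = (108900 − 93160)/[( 93160 + 108900)/2] = 15740/101030 = 0.155795…
E_income = (-1022/5059) / (15740/101030) = -1.2966…
E_income < 0 ⇒ inferior good.

-1.30; inferior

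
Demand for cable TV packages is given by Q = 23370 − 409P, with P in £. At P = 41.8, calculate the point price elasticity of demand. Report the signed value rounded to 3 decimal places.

-2.725

dQ/dP = −409. At P = 41.8, Q = 23370 − 409(41.8) = 6273.8.
Ed = (dQ/dP)·(P/Q) = −409 × (41.8/6273.8) = -2.72501…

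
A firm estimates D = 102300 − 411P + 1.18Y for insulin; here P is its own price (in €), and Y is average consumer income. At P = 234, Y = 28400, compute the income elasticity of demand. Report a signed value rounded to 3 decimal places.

0.845

At the given values, D = 102300 − 411(234) + 1.18(28400) = 39638.
∂D/∂Y = 1.18.
E = (1.18) × (28400/39638) = 0.84545…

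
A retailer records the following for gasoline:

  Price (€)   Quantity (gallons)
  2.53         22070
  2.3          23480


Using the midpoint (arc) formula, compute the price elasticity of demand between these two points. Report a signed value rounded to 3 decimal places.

%ΔQ = (23480 − 22070) / [(22070 + 23480)/2] = 1410/22775 = 0.061909…
%ΔP = (2.3 − 2.53) / [(2.53 + 2.3)/2] = -0.23/2.415 = -0.095238…
Arc Ed = %ΔQ / %ΔP = (1410/22775) / (-0.23/2.415) = -0.65005…

-0.650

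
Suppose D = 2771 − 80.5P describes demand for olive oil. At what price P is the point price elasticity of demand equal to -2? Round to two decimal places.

Ed = −80.5P/(2771 − 80.5P). Set this equal to -2:
80.5P = 2·(2771 − 80.5P) ⇒ 80.5P(1 + 2) = 2·2771
P = 2·2771 / (80.5·3) = 22.9482…

22.95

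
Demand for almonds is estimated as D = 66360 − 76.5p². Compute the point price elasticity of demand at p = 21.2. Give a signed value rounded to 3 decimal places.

dD/dp = −2·76.5·p = -3243.6. At p = 21.2, D = 31977.84.
Ed = (dD/dp)·(p/D) = (-3243.6) × (21.2/31977.84) = -2.15037…

-2.150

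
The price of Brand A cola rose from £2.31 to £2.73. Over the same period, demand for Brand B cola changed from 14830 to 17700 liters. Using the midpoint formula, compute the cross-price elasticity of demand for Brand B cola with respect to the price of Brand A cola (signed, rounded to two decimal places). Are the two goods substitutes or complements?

1.06; substitutes

%ΔQ_{Brand B cola} = (17700 − 14830)/avg = 2870/16265 = 0.176452…
%ΔP_{Brand A cola} = (2.73 − 2.31)/avg = 0.42/2.52 = 0.166666…
E_cross = (2870/16265) / (0.42/2.52) = 1.0587…
E_cross > 0 ⇒ the goods are substitutes.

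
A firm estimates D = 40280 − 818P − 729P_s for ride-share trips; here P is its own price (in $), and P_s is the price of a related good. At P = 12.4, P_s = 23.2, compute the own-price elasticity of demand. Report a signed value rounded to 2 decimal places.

-0.77

At the given values, D = 40280 − 818(12.4) − 729(23.2) = 13224.
∂D/∂P = −818.
E = (-818) × (12.4/13224) = -0.7670…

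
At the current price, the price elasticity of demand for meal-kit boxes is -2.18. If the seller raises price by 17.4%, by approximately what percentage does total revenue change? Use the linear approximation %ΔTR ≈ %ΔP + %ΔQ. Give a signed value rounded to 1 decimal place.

-20.5%

%ΔQ ≈ Ed × %ΔP = (-2.18) × (+17.4%) = -37.9320%
%ΔTR ≈ %ΔP + %ΔQ = (+17.4%) + (-37.9320%) = -20.5320%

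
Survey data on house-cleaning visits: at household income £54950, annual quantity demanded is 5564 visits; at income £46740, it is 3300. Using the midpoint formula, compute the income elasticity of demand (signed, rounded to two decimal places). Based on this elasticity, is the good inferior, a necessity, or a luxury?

3.16; luxury

%ΔQ = (3300 − 5564)/[( 5564 + 3300)/2] = -2264/4432 = -0.510830…
%ΔIncome = (46740 − 54950)/[( 54950 + 46740)/2] = -8210/50845 = -0.161471…
E_income = (-2264/4432) / (-8210/50845) = 3.1636…
E_income > 1 ⇒ normal good, luxury.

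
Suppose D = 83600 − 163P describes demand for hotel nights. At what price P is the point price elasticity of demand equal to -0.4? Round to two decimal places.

146.54

Ed = −163P/(83600 − 163P). Set this equal to -0.4:
163P = 0.4·(83600 − 163P) ⇒ 163P(1 + 0.4) = 0.4·83600
P = 0.4·83600 / (163·1.4) = 146.5381…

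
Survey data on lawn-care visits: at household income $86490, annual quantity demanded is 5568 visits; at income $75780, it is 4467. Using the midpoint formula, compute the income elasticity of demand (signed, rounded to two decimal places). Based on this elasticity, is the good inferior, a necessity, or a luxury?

1.66; luxury

%ΔQ = (4467 − 5568)/[( 5568 + 4467)/2] = -1101/5017.5 = -0.219431…
%ΔIncome = (75780 − 86490)/[( 86490 + 75780)/2] = -10710/81135 = -0.132002…
E_income = (-1101/5017.5) / (-10710/81135) = 1.6623…
E_income > 1 ⇒ normal good, luxury.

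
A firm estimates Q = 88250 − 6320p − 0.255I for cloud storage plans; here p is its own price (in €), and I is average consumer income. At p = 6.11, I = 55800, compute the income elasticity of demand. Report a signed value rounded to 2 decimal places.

At the given values, Q = 88250 − 6320(6.11) − 0.255(55800) = 35405.8.
∂Q/∂I = -0.255.
E = (-0.255) × (55800/35405.8) = -0.4018…

-0.40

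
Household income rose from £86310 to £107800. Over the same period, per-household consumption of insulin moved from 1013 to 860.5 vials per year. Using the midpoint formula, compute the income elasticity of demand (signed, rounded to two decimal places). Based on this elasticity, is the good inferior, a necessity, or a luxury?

%ΔQ = (860.5 − 1013)/[( 1013 + 860.5)/2] = -152.5/936.75 = -0.162796…
%ΔIncome = (107800 − 86310)/[( 86310 + 107800)/2] = 21490/97055 = 0.221420…
E_income = (-152.5/936.75) / (21490/97055) = -0.7352…
E_income < 0 ⇒ inferior good.

-0.74; inferior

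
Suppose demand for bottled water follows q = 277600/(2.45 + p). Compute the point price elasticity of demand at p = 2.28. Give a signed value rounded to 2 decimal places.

dq/dp = −277600/(2.45 + p)² = -12407.9. At p = 2.28, q = 58689.2.
Ed = (dq/dp)·(p/q) = (-12407.9) × (2.28/58689.2) = -0.4820…

-0.48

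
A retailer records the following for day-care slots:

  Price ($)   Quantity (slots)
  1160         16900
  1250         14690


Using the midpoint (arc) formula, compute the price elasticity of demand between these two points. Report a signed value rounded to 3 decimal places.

-1.873

%ΔQ = (14690 − 16900) / [(16900 + 14690)/2] = -2210/15795 = -0.139917…
%ΔP = (1250 − 1160) / [(1160 + 1250)/2] = 90/1205 = 0.074688…
Arc Ed = %ΔQ / %ΔP = (-2210/15795) / (90/1205) = -1.87334…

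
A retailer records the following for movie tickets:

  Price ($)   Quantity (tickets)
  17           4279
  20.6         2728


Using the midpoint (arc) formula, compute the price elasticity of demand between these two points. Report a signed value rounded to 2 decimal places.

%ΔQ = (2728 − 4279) / [(4279 + 2728)/2] = -1551/3503.5 = -0.442700…
%ΔP = (20.6 − 17) / [(17 + 20.6)/2] = 3.6/18.8 = 0.191489…
Arc Ed = %ΔQ / %ΔP = (-1551/3503.5) / (3.6/18.8) = -2.3118…

-2.31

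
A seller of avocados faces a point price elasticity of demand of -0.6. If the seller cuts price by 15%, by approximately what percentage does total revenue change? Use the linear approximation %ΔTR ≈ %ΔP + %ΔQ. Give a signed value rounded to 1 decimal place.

-6.0%

%ΔQ ≈ Ed × %ΔP = (-0.6) × (-15%) = +9.0000%
%ΔTR ≈ %ΔP + %ΔQ = (-15%) + (+9.0000%) = -6.0000%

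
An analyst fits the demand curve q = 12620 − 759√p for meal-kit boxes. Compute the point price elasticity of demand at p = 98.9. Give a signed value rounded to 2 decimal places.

-0.74

dq/dp = −759/(2√p) = -38.1605. At p = 98.9, q = 5071.86.
Ed = (dq/dp)·(p/q) = (-38.1605) × (98.9/5071.86) = -0.7441…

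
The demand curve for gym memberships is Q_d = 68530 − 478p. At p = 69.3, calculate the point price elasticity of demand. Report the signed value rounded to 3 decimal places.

dQ_d/dp = −478. At p = 69.3, Q_d = 68530 − 478(69.3) = 35404.6.
Ed = (dQ_d/dp)·(p/Q_d) = −478 × (69.3/35404.6) = -0.93562…

-0.936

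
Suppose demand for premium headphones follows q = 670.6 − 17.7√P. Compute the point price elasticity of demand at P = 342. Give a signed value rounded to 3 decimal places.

dq/dP = −17.7/(2√P) = -0.478553. At P = 342, q = 343.27.
Ed = (dq/dP)·(P/q) = (-0.478553) × (342/343.27) = -0.47678…

-0.477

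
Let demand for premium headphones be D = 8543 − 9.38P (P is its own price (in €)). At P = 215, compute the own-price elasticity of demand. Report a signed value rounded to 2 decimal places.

-0.31

At the given values, D = 8543 − 9.38(215) = 6526.3.
∂D/∂P = −9.38.
E = (-9.38) × (215/6526.3) = -0.3090…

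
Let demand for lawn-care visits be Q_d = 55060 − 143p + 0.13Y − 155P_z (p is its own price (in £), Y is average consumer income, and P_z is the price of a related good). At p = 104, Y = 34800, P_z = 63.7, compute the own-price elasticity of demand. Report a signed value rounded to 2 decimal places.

At the given values, Q_d = 55060 − 143(104) + 0.13(34800) − 155(63.7) = 34838.5.
∂Q_d/∂p = −143.
E = (-143) × (104/34838.5) = -0.4268…

-0.43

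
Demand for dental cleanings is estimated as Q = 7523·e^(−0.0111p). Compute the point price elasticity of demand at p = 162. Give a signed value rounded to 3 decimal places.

-1.798

dQ/dp = −0.0111·Q = -13.8282. At p = 162, Q = 1245.78.
Ed = (dQ/dp)·(p/Q) = (-13.8282) × (162/1245.78) = -1.7982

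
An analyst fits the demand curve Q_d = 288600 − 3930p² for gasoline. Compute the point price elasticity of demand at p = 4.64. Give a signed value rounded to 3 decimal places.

dQ_d/dp = −2·3930·p = -36470.4. At p = 4.64, Q_d = 203988.672.
Ed = (dQ_d/dp)·(p/Q_d) = (-36470.4) × (4.64/203988.672) = -0.82956…

-0.830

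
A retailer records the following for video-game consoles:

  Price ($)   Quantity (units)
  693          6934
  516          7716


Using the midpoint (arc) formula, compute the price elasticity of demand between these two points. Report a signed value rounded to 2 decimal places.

%ΔQ = (7716 − 6934) / [(6934 + 7716)/2] = 782/7325 = 0.106757…
%ΔP = (516 − 693) / [(693 + 516)/2] = -177/604.5 = -0.292803…
Arc Ed = %ΔQ / %ΔP = (782/7325) / (-177/604.5) = -0.3646…

-0.36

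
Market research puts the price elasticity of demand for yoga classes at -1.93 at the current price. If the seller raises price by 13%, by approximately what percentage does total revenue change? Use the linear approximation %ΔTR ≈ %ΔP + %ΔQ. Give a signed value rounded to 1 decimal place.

-12.1%

%ΔQ ≈ Ed × %ΔP = (-1.93) × (+13%) = -25.0900%
%ΔTR ≈ %ΔP + %ΔQ = (+13%) + (-25.0900%) = -12.0900%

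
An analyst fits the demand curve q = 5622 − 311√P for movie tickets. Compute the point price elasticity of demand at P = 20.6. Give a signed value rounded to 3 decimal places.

-0.168

dq/dP = −311/(2√P) = -34.2607. At P = 20.6, q = 4210.46.
Ed = (dq/dP)·(P/q) = (-34.2607) × (20.6/4210.46) = -0.16762…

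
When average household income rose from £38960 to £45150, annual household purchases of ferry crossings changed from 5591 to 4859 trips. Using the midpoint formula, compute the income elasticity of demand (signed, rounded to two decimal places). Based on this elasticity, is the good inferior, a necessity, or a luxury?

%ΔQ = (4859 − 5591)/[( 5591 + 4859)/2] = -732/5225 = -0.140095…
%ΔIncome = (45150 − 38960)/[( 38960 + 45150)/2] = 6190/42055 = 0.147188…
E_income = (-732/5225) / (6190/42055) = -0.9518…
E_income < 0 ⇒ inferior good.

-0.95; inferior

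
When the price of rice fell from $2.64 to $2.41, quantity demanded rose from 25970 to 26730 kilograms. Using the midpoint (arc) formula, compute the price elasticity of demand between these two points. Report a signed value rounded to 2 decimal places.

%ΔQ = (26730 − 25970) / [(25970 + 26730)/2] = 760/26350 = 0.028842…
%ΔP = (2.41 − 2.64) / [(2.64 + 2.41)/2] = -0.23/2.525 = -0.091089…
Arc Ed = %ΔQ / %ΔP = (760/26350) / (-0.23/2.525) = -0.3166…

-0.32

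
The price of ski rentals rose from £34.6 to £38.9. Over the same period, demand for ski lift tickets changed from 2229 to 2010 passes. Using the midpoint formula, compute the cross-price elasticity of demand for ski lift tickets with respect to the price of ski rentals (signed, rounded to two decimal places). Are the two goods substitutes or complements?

%ΔQ_{ski lift tickets} = (2010 − 2229)/avg = -219/2119.5 = -0.103326…
%ΔP_{ski rentals} = (38.9 − 34.6)/avg = 4.3/36.75 = 0.117006…
E_cross = (-219/2119.5) / (4.3/36.75) = -0.8830…
E_cross < 0 ⇒ the goods are complements.

-0.88; complements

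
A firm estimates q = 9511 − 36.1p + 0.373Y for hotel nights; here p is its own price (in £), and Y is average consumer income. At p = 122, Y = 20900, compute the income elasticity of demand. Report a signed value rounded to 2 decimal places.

At the given values, q = 9511 − 36.1(122) + 0.373(20900) = 12902.5.
∂q/∂Y = 0.373.
E = (0.373) × (20900/12902.5) = 0.6042…

0.60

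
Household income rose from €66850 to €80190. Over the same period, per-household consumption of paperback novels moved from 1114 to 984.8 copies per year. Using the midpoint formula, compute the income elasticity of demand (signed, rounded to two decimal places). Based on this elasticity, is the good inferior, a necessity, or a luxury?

-0.68; inferior

%ΔQ = (984.8 − 1114)/[( 1114 + 984.8)/2] = -129.2/1049.4 = -0.123117…
%ΔIncome = (80190 − 66850)/[( 66850 + 80190)/2] = 13340/73520 = 0.181447…
E_income = (-129.2/1049.4) / (13340/73520) = -0.6785…
E_income < 0 ⇒ inferior good.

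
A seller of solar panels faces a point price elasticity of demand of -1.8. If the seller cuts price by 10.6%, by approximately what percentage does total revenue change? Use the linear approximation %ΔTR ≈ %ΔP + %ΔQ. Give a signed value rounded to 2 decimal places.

%ΔQ ≈ Ed × %ΔP = (-1.8) × (-10.6%) = +19.0800%
%ΔTR ≈ %ΔP + %ΔQ = (-10.6%) + (+19.0800%) = +8.4800%

+8.48%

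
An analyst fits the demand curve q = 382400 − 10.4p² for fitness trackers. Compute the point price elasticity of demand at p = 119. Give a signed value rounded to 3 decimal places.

-1.253

dq/dp = −2·10.4·p = -2475.2. At p = 119, q = 235125.6.
Ed = (dq/dp)·(p/q) = (-2475.2) × (119/235125.6) = -1.25272…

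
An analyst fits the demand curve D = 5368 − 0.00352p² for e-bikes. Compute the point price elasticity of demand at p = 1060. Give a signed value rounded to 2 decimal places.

dD/dp = −2·0.00352·p = -7.4624. At p = 1060, D = 1412.928.
Ed = (dD/dp)·(p/D) = (-7.4624) × (1060/1412.928) = -5.5984…

-5.60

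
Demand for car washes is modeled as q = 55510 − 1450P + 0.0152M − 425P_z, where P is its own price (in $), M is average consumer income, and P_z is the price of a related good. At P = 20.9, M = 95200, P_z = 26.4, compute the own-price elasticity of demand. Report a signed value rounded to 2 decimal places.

At the given values, q = 55510 − 1450(20.9) + 0.0152(95200) − 425(26.4) = 15432.04.
∂q/∂P = −1450.
E = (-1450) × (20.9/15432.04) = -1.9637…

-1.96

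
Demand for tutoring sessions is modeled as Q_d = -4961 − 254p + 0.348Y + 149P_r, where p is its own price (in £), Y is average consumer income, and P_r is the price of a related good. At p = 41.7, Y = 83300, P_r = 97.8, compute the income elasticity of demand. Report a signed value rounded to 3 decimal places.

At the given values, Q_d = -4961 − 254(41.7) + 0.348(83300) + 149(97.8) = 28007.8.
∂Q_d/∂Y = 0.348.
E = (0.348) × (83300/28007.8) = 1.03501…

1.035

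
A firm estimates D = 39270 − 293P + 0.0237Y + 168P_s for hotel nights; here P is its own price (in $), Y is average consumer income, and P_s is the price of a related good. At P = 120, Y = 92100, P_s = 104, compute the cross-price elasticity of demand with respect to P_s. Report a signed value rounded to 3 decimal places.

At the given values, D = 39270 − 293(120) + 0.0237(92100) + 168(104) = 23764.77.
∂D/∂P_s = 168.
E = (168) × (104/23764.77) = 0.73520…

0.735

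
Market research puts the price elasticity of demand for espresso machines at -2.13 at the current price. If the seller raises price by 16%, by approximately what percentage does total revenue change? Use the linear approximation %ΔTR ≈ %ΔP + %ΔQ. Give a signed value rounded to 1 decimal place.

%ΔQ ≈ Ed × %ΔP = (-2.13) × (+16%) = -34.0800%
%ΔTR ≈ %ΔP + %ΔQ = (+16%) + (-34.0800%) = -18.0800%

-18.1%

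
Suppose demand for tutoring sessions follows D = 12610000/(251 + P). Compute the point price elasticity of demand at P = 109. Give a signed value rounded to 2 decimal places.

-0.30

dD/dP = −12610000/(251 + P)² = -97.2994. At P = 109, D = 35027.8.
Ed = (dD/dP)·(P/D) = (-97.2994) × (109/35027.8) = -0.3027…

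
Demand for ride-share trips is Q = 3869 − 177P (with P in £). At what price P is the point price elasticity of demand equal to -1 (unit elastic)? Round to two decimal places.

10.93

Ed = −177P/(3869 − 177P). Set this equal to -1:
177P = 1·(3869 − 177P) ⇒ 177P(1 + 1) = 1·3869
P = 1·3869 / (177·2) = 10.9293…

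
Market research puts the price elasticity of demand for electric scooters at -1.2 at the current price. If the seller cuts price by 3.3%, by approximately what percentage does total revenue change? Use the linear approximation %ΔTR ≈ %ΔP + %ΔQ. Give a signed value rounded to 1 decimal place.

%ΔQ ≈ Ed × %ΔP = (-1.2) × (-3.3%) = +3.9600%
%ΔTR ≈ %ΔP + %ΔQ = (-3.3%) + (+3.9600%) = +0.6600%

+0.7%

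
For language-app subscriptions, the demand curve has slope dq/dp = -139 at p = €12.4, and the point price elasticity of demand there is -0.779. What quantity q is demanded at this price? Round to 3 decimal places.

Ed = (dq/dp)·(p/q) ⇒ q = (dq/dp)·p/Ed = (-139)·12.4/(-0.779) = 2212.58023…

2212.580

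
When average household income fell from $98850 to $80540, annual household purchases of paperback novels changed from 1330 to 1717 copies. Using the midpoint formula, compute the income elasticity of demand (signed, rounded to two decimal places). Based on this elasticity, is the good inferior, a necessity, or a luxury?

%ΔQ = (1717 − 1330)/[( 1330 + 1717)/2] = 387/1523.5 = 0.254020…
%ΔIncome = (80540 − 98850)/[( 98850 + 80540)/2] = -18310/89695 = -0.204136…
E_income = (387/1523.5) / (-18310/89695) = -1.2443…
E_income < 0 ⇒ inferior good.

-1.24; inferior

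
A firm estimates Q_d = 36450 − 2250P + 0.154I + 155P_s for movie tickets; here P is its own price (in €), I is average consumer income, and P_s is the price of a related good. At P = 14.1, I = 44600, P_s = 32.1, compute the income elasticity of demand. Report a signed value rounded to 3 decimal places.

At the given values, Q_d = 36450 − 2250(14.1) + 0.154(44600) + 155(32.1) = 16568.9.
∂Q_d/∂I = 0.154.
E = (0.154) × (44600/16568.9) = 0.41453…

0.415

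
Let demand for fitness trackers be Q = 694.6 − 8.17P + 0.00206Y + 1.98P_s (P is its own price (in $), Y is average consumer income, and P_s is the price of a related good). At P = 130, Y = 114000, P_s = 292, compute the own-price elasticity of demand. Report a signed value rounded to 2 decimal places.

-2.38

At the given values, Q = 694.6 − 8.17(130) + 0.00206(114000) + 1.98(292) = 445.5.
∂Q/∂P = −8.17.
E = (-8.17) × (130/445.5) = -2.3840…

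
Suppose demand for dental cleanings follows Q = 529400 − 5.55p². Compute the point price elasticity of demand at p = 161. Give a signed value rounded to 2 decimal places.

-0.75

dQ/dp = −2·5.55·p = -1787.1. At p = 161, Q = 385538.45.
Ed = (dQ/dp)·(p/Q) = (-1787.1) × (161/385538.45) = -0.7462…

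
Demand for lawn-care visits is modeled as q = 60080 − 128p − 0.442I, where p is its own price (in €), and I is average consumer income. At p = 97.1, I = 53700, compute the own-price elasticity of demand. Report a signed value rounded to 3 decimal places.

-0.520

At the given values, q = 60080 − 128(97.1) − 0.442(53700) = 23915.8.
∂q/∂p = −128.
E = (-128) × (97.1/23915.8) = -0.51968…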